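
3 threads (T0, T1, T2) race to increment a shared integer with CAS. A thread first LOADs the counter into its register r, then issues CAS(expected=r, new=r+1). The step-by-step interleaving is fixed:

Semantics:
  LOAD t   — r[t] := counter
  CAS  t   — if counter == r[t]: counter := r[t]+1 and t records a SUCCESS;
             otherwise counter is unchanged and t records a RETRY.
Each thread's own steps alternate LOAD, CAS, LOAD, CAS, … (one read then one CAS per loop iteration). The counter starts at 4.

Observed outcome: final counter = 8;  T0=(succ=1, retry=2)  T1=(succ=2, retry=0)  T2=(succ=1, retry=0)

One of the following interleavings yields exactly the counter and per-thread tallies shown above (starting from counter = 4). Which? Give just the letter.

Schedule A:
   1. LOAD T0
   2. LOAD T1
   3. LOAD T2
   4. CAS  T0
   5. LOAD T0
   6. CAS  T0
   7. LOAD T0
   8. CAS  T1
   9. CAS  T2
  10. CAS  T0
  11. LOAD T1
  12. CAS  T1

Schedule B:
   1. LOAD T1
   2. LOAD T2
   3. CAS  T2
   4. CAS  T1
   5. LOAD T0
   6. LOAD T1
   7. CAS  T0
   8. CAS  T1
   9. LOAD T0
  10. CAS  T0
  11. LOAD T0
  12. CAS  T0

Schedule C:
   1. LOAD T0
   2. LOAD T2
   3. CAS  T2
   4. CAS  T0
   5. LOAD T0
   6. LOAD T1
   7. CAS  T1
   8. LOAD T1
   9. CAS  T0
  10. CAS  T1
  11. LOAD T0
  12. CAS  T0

Simulating candidate C:
1. LOAD T0 → mem=4 r[T0]=4 [LOAD]
2. LOAD T2 → mem=4 r[T2]=4 [LOAD]
3. CAS T2 → mem=5 r[T2]=4 [OK]
4. CAS T0 → mem=5 r[T0]=4 [RETRY]
5. LOAD T0 → mem=5 r[T0]=5 [LOAD]
6. LOAD T1 → mem=5 r[T1]=5 [LOAD]
7. CAS T1 → mem=6 r[T1]=5 [OK]
8. LOAD T1 → mem=6 r[T1]=6 [LOAD]
9. CAS T0 → mem=6 r[T0]=5 [RETRY]
10. CAS T1 → mem=7 r[T1]=6 [OK]
11. LOAD T0 → mem=7 r[T0]=7 [LOAD]
12. CAS T0 → mem=8 r[T0]=7 [OK]

C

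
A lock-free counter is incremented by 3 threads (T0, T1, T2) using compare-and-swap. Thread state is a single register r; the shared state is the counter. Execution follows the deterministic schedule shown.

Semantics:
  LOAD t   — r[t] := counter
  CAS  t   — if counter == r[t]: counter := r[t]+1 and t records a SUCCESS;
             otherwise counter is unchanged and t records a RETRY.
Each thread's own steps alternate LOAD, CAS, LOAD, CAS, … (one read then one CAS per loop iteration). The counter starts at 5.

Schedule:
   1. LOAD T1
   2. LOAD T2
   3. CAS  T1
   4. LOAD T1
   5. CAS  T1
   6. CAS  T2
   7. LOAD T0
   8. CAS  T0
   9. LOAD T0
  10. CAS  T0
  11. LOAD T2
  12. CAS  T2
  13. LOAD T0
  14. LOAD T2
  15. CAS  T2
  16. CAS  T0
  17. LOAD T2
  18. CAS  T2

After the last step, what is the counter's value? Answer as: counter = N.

T1 LOAD — after: cnt=5, r=5 — load
T2 LOAD — after: cnt=5, r=5 — load
T1 CAS — after: cnt=6, r=5 — ok
T1 LOAD — after: cnt=6, r=6 — load
T1 CAS — after: cnt=7, r=6 — ok
T2 CAS — after: cnt=7, r=5 — retry
T0 LOAD — after: cnt=7, r=7 — load
T0 CAS — after: cnt=8, r=7 — ok
T0 LOAD — after: cnt=8, r=8 — load
T0 CAS — after: cnt=9, r=8 — ok
T2 LOAD — after: cnt=9, r=9 — load
T2 CAS — after: cnt=10, r=9 — ok
T0 LOAD — after: cnt=10, r=10 — load
T2 LOAD — after: cnt=10, r=10 — load
T2 CAS — after: cnt=11, r=10 — ok
T0 CAS — after: cnt=11, r=10 — retry
T2 LOAD — after: cnt=11, r=11 — load
T2 CAS — after: cnt=12, r=11 — ok

counter = 12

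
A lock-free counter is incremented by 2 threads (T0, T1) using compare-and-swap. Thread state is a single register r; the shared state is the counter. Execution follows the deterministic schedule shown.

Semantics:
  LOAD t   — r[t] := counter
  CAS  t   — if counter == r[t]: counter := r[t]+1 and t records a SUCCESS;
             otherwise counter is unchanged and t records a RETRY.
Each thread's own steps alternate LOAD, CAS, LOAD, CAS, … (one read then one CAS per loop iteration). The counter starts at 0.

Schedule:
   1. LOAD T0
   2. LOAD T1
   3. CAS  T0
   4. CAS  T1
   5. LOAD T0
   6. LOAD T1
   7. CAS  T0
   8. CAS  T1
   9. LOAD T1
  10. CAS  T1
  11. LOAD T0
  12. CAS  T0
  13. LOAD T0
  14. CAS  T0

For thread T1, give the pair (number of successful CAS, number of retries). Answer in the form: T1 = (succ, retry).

#1 T0 reads 0
#2 T1 reads 0
#3 T0 CAS(0→1) writes; counter now 1
#4 T1 CAS(0→1) fails; counter now 1
#5 T0 reads 1
#6 T1 reads 1
#7 T0 CAS(1→2) writes; counter now 2
#8 T1 CAS(1→2) fails; counter now 2
#9 T1 reads 2
#10 T1 CAS(2→3) writes; counter now 3
#11 T0 reads 3
#12 T0 CAS(3→4) writes; counter now 4
#13 T0 reads 4
#14 T0 CAS(4→5) writes; counter now 5

T1 = (1, 2)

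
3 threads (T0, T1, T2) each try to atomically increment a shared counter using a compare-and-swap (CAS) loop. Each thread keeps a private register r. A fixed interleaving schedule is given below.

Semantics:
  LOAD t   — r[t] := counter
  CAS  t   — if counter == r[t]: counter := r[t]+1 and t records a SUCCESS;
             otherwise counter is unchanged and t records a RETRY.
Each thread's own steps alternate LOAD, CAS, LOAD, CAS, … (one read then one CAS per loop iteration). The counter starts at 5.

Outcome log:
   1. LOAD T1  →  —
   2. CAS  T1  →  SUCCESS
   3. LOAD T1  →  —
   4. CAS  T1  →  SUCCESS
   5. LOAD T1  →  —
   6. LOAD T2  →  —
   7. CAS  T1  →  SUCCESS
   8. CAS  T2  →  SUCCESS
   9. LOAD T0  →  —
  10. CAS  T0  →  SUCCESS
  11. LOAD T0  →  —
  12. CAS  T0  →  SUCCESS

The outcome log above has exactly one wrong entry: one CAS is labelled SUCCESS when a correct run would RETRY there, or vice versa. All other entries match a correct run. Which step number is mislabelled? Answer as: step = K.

Correct run:
T1 LOAD — after: cnt=5, r=5 — load
T1 CAS — after: cnt=6, r=5 — ok
T1 LOAD — after: cnt=6, r=6 — load
T1 CAS — after: cnt=7, r=6 — ok
T1 LOAD — after: cnt=7, r=7 — load
T2 LOAD — after: cnt=7, r=7 — load
T1 CAS — after: cnt=8, r=7 — ok
T2 CAS — after: cnt=8, r=7 — retry
T0 LOAD — after: cnt=8, r=8 — load
T0 CAS — after: cnt=9, r=8 — ok
T0 LOAD — after: cnt=9, r=9 — load
T0 CAS — after: cnt=10, r=9 — ok
Log disagrees first at step 8.

step = 8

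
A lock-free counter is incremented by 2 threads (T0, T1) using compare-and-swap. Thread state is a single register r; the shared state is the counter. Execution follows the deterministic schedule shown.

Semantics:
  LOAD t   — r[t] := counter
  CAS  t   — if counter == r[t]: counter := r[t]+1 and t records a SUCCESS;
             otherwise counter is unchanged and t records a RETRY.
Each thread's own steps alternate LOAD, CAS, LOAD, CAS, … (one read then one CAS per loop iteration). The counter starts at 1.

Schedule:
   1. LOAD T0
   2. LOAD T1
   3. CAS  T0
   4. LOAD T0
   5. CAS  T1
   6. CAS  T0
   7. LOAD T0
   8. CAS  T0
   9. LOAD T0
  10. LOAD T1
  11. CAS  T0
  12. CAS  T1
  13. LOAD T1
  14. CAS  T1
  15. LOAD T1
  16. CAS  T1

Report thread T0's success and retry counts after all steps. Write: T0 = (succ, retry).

T0 = (4, 0)

[1] T0.load  rd  (counter 1, T0.r 1)
[2] T1.load  rd  (counter 1, T1.r 1)
[3] T0.cas  hit  (counter 2, T0.r 1)
[4] T0.load  rd  (counter 2, T0.r 2)
[5] T1.cas  miss  (counter 2, T1.r 1)
[6] T0.cas  hit  (counter 3, T0.r 2)
[7] T0.load  rd  (counter 3, T0.r 3)
[8] T0.cas  hit  (counter 4, T0.r 3)
[9] T0.load  rd  (counter 4, T0.r 4)
[10] T1.load  rd  (counter 4, T1.r 4)
[11] T0.cas  hit  (counter 5, T0.r 4)
[12] T1.cas  miss  (counter 5, T1.r 4)
[13] T1.load  rd  (counter 5, T1.r 5)
[14] T1.cas  hit  (counter 6, T1.r 5)
[15] T1.load  rd  (counter 6, T1.r 6)
[16] T1.cas  hit  (counter 7, T1.r 6)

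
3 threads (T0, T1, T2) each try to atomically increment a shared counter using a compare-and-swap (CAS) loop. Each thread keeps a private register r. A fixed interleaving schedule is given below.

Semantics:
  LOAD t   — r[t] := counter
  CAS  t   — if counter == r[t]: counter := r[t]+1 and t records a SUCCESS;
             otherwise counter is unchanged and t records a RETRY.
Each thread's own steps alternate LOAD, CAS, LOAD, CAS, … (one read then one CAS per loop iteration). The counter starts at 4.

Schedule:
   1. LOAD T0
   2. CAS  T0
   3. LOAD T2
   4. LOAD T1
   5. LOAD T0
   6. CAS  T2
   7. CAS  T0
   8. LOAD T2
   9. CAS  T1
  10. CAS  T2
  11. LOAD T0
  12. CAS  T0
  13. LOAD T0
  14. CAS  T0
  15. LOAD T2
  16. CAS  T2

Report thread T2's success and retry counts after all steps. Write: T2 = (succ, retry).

#1 T0 reads 4
#2 T0 CAS(4→5) writes; counter now 5
#3 T2 reads 5
#4 T1 reads 5
#5 T0 reads 5
#6 T2 CAS(5→6) writes; counter now 6
#7 T0 CAS(5→6) fails; counter now 6
#8 T2 reads 6
#9 T1 CAS(5→6) fails; counter now 6
#10 T2 CAS(6→7) writes; counter now 7
#11 T0 reads 7
#12 T0 CAS(7→8) writes; counter now 8
#13 T0 reads 8
#14 T0 CAS(8→9) writes; counter now 9
#15 T2 reads 9
#16 T2 CAS(9→10) writes; counter now 10

T2 = (3, 0)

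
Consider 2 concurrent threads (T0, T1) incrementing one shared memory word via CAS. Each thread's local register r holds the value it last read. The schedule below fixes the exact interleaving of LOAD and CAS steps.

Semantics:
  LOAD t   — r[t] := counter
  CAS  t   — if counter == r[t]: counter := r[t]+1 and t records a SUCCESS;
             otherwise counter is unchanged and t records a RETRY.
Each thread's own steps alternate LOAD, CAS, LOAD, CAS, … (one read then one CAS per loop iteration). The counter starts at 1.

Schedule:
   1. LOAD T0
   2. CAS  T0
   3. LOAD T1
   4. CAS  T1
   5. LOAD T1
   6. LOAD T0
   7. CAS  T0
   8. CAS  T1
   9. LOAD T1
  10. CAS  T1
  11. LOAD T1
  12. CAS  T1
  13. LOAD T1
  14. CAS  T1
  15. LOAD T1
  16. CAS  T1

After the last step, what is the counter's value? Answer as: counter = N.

counter = 8

1. LOAD T0 → mem=1 r[T0]=1 [LOAD]
2. CAS T0 → mem=2 r[T0]=1 [OK]
3. LOAD T1 → mem=2 r[T1]=2 [LOAD]
4. CAS T1 → mem=3 r[T1]=2 [OK]
5. LOAD T1 → mem=3 r[T1]=3 [LOAD]
6. LOAD T0 → mem=3 r[T0]=3 [LOAD]
7. CAS T0 → mem=4 r[T0]=3 [OK]
8. CAS T1 → mem=4 r[T1]=3 [RETRY]
9. LOAD T1 → mem=4 r[T1]=4 [LOAD]
10. CAS T1 → mem=5 r[T1]=4 [OK]
11. LOAD T1 → mem=5 r[T1]=5 [LOAD]
12. CAS T1 → mem=6 r[T1]=5 [OK]
13. LOAD T1 → mem=6 r[T1]=6 [LOAD]
14. CAS T1 → mem=7 r[T1]=6 [OK]
15. LOAD T1 → mem=7 r[T1]=7 [LOAD]
16. CAS T1 → mem=8 r[T1]=7 [OK]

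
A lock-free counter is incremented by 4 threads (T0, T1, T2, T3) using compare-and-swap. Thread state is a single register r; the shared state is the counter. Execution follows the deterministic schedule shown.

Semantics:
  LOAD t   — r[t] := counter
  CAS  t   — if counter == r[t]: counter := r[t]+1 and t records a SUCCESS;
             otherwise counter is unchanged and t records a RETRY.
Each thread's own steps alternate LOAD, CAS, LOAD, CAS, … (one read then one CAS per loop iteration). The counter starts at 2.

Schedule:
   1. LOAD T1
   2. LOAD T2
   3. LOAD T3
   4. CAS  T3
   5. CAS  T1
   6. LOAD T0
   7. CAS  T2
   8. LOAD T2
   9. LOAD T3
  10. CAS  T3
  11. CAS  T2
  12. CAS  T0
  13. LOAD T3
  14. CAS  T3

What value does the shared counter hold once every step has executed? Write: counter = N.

1. LOAD T1 → mem=2 r[T1]=2 [LOAD]
2. LOAD T2 → mem=2 r[T2]=2 [LOAD]
3. LOAD T3 → mem=2 r[T3]=2 [LOAD]
4. CAS T3 → mem=3 r[T3]=2 [OK]
5. CAS T1 → mem=3 r[T1]=2 [RETRY]
6. LOAD T0 → mem=3 r[T0]=3 [LOAD]
7. CAS T2 → mem=3 r[T2]=2 [RETRY]
8. LOAD T2 → mem=3 r[T2]=3 [LOAD]
9. LOAD T3 → mem=3 r[T3]=3 [LOAD]
10. CAS T3 → mem=4 r[T3]=3 [OK]
11. CAS T2 → mem=4 r[T2]=3 [RETRY]
12. CAS T0 → mem=4 r[T0]=3 [RETRY]
13. LOAD T3 → mem=4 r[T3]=4 [LOAD]
14. CAS T3 → mem=5 r[T3]=4 [OK]

counter = 5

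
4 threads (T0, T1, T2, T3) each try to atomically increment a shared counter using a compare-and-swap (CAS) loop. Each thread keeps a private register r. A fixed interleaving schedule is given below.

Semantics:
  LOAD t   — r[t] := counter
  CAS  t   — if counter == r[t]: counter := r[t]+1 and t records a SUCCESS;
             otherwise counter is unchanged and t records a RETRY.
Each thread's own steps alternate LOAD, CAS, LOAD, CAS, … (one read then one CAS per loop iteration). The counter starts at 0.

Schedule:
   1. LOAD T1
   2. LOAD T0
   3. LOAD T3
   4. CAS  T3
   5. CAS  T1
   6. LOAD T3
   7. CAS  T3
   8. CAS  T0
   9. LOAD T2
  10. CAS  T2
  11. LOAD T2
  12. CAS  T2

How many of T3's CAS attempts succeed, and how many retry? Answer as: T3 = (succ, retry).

T3 = (2, 0)

T1 LOAD — after: cnt=0, r=0 — load
T0 LOAD — after: cnt=0, r=0 — load
T3 LOAD — after: cnt=0, r=0 — load
T3 CAS — after: cnt=1, r=0 — ok
T1 CAS — after: cnt=1, r=0 — retry
T3 LOAD — after: cnt=1, r=1 — load
T3 CAS — after: cnt=2, r=1 — ok
T0 CAS — after: cnt=2, r=0 — retry
T2 LOAD — after: cnt=2, r=2 — load
T2 CAS — after: cnt=3, r=2 — ok
T2 LOAD — after: cnt=3, r=3 — load
T2 CAS — after: cnt=4, r=3 — ok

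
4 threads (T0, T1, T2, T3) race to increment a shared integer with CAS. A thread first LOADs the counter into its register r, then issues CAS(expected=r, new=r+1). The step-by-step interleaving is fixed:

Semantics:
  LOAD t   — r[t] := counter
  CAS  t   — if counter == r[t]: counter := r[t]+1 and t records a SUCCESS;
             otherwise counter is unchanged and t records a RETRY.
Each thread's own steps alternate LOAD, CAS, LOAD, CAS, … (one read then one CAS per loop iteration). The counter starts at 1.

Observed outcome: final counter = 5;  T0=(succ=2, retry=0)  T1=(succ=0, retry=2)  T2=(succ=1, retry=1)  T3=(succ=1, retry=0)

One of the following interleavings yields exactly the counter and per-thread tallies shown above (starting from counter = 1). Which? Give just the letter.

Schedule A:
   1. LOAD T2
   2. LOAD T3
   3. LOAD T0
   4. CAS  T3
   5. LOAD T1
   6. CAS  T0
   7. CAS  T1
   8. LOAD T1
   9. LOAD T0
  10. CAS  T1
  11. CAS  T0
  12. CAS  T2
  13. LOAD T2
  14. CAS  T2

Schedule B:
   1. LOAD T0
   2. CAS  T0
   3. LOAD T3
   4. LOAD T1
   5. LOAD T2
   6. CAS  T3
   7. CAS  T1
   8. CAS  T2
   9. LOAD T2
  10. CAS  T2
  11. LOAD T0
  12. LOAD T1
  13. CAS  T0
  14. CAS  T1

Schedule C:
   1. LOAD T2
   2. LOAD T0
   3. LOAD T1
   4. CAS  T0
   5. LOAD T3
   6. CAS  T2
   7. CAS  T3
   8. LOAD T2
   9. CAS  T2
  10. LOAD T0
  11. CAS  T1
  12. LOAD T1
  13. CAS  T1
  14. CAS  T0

B

Run B:
   1) LOAD T0:  M=1  r_T0=1
   2) CAS  T0:  M=2  r_T0=1 ✓
   3) LOAD T3:  M=2  r_T3=2
   4) LOAD T1:  M=2  r_T1=2
   5) LOAD T2:  M=2  r_T2=2
   6) CAS  T3:  M=3  r_T3=2 ✓
   7) CAS  T1:  M=3  r_T1=2 ✗
   8) CAS  T2:  M=3  r_T2=2 ✗
   9) LOAD T2:  M=3  r_T2=3
  10) CAS  T2:  M=4  r_T2=3 ✓
  11) LOAD T0:  M=4  r_T0=4
  12) LOAD T1:  M=4  r_T1=4
  13) CAS  T0:  M=5  r_T0=4 ✓
  14) CAS  T1:  M=5  r_T1=4 ✗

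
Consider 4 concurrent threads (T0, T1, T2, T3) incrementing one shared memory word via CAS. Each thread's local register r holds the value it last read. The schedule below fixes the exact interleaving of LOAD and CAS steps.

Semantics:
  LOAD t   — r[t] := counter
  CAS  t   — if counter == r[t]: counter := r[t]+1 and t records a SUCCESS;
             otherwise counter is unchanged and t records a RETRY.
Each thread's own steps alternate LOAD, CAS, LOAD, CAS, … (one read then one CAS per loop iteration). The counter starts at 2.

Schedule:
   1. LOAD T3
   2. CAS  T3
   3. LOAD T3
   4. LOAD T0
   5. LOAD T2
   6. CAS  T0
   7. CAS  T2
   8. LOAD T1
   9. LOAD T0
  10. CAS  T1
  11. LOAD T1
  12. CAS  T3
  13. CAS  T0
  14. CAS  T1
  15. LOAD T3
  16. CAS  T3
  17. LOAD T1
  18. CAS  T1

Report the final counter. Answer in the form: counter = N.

counter = 8

step 1: T3 LOAD ⇒ load; ctr=2 reg=2
step 2: T3 CAS ⇒ ok; ctr=3 reg=2
step 3: T3 LOAD ⇒ load; ctr=3 reg=3
step 4: T0 LOAD ⇒ load; ctr=3 reg=3
step 5: T2 LOAD ⇒ load; ctr=3 reg=3
step 6: T0 CAS ⇒ ok; ctr=4 reg=3
step 7: T2 CAS ⇒ retry; ctr=4 reg=3
step 8: T1 LOAD ⇒ load; ctr=4 reg=4
step 9: T0 LOAD ⇒ load; ctr=4 reg=4
step 10: T1 CAS ⇒ ok; ctr=5 reg=4
step 11: T1 LOAD ⇒ load; ctr=5 reg=5
step 12: T3 CAS ⇒ retry; ctr=5 reg=3
step 13: T0 CAS ⇒ retry; ctr=5 reg=4
step 14: T1 CAS ⇒ ok; ctr=6 reg=5
step 15: T3 LOAD ⇒ load; ctr=6 reg=6
step 16: T3 CAS ⇒ ok; ctr=7 reg=6
step 17: T1 LOAD ⇒ load; ctr=7 reg=7
step 18: T1 CAS ⇒ ok; ctr=8 reg=7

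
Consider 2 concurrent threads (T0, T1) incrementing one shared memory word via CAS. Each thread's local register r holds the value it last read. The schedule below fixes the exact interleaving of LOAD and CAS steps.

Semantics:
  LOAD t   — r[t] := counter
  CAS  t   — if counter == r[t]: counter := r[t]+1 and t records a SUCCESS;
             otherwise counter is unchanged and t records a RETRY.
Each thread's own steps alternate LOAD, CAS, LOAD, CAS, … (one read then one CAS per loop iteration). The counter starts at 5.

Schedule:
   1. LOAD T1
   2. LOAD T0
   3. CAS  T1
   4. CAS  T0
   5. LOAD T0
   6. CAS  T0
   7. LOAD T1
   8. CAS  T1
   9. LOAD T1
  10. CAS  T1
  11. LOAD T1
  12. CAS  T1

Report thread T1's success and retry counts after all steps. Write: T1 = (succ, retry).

T1 LOAD — after: cnt=5, r=5 — load
T0 LOAD — after: cnt=5, r=5 — load
T1 CAS — after: cnt=6, r=5 — ok
T0 CAS — after: cnt=6, r=5 — retry
T0 LOAD — after: cnt=6, r=6 — load
T0 CAS — after: cnt=7, r=6 — ok
T1 LOAD — after: cnt=7, r=7 — load
T1 CAS — after: cnt=8, r=7 — ok
T1 LOAD — after: cnt=8, r=8 — load
T1 CAS — after: cnt=9, r=8 — ok
T1 LOAD — after: cnt=9, r=9 — load
T1 CAS — after: cnt=10, r=9 — ok

T1 = (4, 0)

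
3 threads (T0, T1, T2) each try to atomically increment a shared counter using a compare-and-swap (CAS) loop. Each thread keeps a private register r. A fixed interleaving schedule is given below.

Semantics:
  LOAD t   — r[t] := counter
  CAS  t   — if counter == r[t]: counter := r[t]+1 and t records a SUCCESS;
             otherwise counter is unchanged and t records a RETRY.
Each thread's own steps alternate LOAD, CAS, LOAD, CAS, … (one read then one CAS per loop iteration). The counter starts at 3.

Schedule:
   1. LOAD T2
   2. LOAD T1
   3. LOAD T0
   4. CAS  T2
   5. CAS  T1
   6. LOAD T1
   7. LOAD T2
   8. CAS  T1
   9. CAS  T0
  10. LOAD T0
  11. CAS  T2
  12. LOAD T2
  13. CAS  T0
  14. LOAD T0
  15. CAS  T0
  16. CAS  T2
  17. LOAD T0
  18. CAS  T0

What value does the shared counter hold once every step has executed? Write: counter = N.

   1) LOAD T2:  M=3  r_T2=3
   2) LOAD T1:  M=3  r_T1=3
   3) LOAD T0:  M=3  r_T0=3
   4) CAS  T2:  M=4  r_T2=3 ✓
   5) CAS  T1:  M=4  r_T1=3 ✗
   6) LOAD T1:  M=4  r_T1=4
   7) LOAD T2:  M=4  r_T2=4
   8) CAS  T1:  M=5  r_T1=4 ✓
   9) CAS  T0:  M=5  r_T0=3 ✗
  10) LOAD T0:  M=5  r_T0=5
  11) CAS  T2:  M=5  r_T2=4 ✗
  12) LOAD T2:  M=5  r_T2=5
  13) CAS  T0:  M=6  r_T0=5 ✓
  14) LOAD T0:  M=6  r_T0=6
  15) CAS  T0:  M=7  r_T0=6 ✓
  16) CAS  T2:  M=7  r_T2=5 ✗
  17) LOAD T0:  M=7  r_T0=7
  18) CAS  T0:  M=8  r_T0=7 ✓

counter = 8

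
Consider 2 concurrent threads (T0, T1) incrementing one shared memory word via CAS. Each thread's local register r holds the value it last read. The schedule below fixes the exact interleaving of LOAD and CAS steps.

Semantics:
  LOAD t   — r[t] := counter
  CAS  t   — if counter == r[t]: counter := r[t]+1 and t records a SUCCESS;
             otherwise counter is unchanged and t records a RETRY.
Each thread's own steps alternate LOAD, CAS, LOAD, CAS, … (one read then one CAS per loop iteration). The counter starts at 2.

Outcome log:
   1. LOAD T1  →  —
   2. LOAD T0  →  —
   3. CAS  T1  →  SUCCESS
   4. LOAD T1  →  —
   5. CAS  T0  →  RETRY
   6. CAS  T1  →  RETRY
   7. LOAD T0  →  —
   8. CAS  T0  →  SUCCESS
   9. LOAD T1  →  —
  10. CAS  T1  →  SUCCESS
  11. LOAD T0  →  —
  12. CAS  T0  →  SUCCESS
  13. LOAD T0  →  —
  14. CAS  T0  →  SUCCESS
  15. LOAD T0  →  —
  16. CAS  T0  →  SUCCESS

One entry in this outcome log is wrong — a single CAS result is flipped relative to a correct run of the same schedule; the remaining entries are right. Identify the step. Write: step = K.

Correct run:
1. LOAD T1 → mem=2 r[T1]=2 [LOAD]
2. LOAD T0 → mem=2 r[T0]=2 [LOAD]
3. CAS T1 → mem=3 r[T1]=2 [OK]
4. LOAD T1 → mem=3 r[T1]=3 [LOAD]
5. CAS T0 → mem=3 r[T0]=2 [RETRY]
6. CAS T1 → mem=4 r[T1]=3 [OK]
7. LOAD T0 → mem=4 r[T0]=4 [LOAD]
8. CAS T0 → mem=5 r[T0]=4 [OK]
9. LOAD T1 → mem=5 r[T1]=5 [LOAD]
10. CAS T1 → mem=6 r[T1]=5 [OK]
11. LOAD T0 → mem=6 r[T0]=6 [LOAD]
12. CAS T0 → mem=7 r[T0]=6 [OK]
13. LOAD T0 → mem=7 r[T0]=7 [LOAD]
14. CAS T0 → mem=8 r[T0]=7 [OK]
15. LOAD T0 → mem=8 r[T0]=8 [LOAD]
16. CAS T0 → mem=9 r[T0]=8 [OK]
Mismatch at 6.

step = 6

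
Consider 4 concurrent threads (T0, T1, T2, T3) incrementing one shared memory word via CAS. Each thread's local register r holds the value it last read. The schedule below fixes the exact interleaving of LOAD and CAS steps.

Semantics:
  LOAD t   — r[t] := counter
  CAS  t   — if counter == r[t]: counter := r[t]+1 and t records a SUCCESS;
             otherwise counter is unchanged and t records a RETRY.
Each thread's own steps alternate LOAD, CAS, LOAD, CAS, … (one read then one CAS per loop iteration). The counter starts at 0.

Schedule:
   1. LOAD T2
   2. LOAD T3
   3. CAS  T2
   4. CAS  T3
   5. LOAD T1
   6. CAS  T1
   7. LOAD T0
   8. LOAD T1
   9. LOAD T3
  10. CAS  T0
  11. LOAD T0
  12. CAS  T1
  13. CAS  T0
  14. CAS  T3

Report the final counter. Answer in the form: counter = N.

#1 T2 reads 0
#2 T3 reads 0
#3 T2 CAS(0→1) writes; counter now 1
#4 T3 CAS(0→1) fails; counter now 1
#5 T1 reads 1
#6 T1 CAS(1→2) writes; counter now 2
#7 T0 reads 2
#8 T1 reads 2
#9 T3 reads 2
#10 T0 CAS(2→3) writes; counter now 3
#11 T0 reads 3
#12 T1 CAS(2→3) fails; counter now 3
#13 T0 CAS(3→4) writes; counter now 4
#14 T3 CAS(2→3) fails; counter now 4

counter = 4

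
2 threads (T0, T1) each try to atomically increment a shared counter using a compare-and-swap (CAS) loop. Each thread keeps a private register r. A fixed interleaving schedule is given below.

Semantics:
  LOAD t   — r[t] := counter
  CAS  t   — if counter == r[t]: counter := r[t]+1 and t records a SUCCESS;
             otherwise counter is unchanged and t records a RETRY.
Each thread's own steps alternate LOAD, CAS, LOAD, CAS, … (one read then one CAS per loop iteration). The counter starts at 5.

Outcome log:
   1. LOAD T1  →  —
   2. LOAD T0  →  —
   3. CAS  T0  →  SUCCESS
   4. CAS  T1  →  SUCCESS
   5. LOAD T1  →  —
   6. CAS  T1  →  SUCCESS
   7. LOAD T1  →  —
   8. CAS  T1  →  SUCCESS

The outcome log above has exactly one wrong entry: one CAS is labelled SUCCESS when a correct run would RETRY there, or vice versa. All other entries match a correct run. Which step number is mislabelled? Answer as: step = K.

Reference trace:
T1 LOAD — after: cnt=5, r=5 — load
T0 LOAD — after: cnt=5, r=5 — load
T0 CAS — after: cnt=6, r=5 — ok
T1 CAS — after: cnt=6, r=5 — retry
T1 LOAD — after: cnt=6, r=6 — load
T1 CAS — after: cnt=7, r=6 — ok
T1 LOAD — after: cnt=7, r=7 — load
T1 CAS — after: cnt=8, r=7 — ok
Flip is step 4.

step = 4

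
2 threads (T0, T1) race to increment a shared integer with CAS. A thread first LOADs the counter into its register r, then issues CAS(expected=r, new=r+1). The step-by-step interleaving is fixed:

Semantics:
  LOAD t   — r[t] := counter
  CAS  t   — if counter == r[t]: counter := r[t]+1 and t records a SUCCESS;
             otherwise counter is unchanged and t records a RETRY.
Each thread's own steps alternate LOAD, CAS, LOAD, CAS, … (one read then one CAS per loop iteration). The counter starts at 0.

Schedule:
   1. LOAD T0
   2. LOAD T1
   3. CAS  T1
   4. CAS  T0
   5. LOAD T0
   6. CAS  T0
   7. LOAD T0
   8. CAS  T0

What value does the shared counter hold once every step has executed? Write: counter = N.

T0 LOAD — after: cnt=0, r=0 — load
T1 LOAD — after: cnt=0, r=0 — load
T1 CAS — after: cnt=1, r=0 — ok
T0 CAS — after: cnt=1, r=0 — retry
T0 LOAD — after: cnt=1, r=1 — load
T0 CAS — after: cnt=2, r=1 — ok
T0 LOAD — after: cnt=2, r=2 — load
T0 CAS — after: cnt=3, r=2 — ok

counter = 3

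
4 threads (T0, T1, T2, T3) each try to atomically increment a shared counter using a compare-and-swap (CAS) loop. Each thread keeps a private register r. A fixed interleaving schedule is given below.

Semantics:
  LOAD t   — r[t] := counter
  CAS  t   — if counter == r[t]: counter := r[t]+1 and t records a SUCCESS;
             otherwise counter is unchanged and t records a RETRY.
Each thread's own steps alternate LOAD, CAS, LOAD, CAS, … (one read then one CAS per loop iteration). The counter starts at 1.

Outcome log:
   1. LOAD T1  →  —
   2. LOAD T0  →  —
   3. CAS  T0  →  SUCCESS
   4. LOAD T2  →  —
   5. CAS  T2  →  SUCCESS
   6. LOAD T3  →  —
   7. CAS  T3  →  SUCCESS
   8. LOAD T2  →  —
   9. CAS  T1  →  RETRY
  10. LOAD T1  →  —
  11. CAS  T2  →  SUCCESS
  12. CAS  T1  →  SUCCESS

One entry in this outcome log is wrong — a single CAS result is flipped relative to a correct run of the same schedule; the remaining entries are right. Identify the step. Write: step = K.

Correct run:
   1) LOAD T1:  M=1  r_T1=1
   2) LOAD T0:  M=1  r_T0=1
   3) CAS  T0:  M=2  r_T0=1 ✓
   4) LOAD T2:  M=2  r_T2=2
   5) CAS  T2:  M=3  r_T2=2 ✓
   6) LOAD T3:  M=3  r_T3=3
   7) CAS  T3:  M=4  r_T3=3 ✓
   8) LOAD T2:  M=4  r_T2=4
   9) CAS  T1:  M=4  r_T1=1 ✗
  10) LOAD T1:  M=4  r_T1=4
  11) CAS  T2:  M=5  r_T2=4 ✓
  12) CAS  T1:  M=5  r_T1=4 ✗
Mismatch at 12.

step = 12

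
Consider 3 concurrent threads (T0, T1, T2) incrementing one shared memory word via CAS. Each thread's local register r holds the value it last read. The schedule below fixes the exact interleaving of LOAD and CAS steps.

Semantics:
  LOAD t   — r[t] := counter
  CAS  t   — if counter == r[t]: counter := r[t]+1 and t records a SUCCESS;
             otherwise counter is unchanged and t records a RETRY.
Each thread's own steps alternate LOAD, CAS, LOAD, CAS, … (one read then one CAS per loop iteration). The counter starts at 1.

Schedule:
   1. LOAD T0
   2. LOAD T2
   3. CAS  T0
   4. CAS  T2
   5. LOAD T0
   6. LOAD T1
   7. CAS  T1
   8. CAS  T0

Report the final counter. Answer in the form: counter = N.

counter = 3

#1 T0 reads 1
#2 T2 reads 1
#3 T0 CAS(1→2) writes; counter now 2
#4 T2 CAS(1→2) fails; counter now 2
#5 T0 reads 2
#6 T1 reads 2
#7 T1 CAS(2→3) writes; counter now 3
#8 T0 CAS(2→3) fails; counter now 3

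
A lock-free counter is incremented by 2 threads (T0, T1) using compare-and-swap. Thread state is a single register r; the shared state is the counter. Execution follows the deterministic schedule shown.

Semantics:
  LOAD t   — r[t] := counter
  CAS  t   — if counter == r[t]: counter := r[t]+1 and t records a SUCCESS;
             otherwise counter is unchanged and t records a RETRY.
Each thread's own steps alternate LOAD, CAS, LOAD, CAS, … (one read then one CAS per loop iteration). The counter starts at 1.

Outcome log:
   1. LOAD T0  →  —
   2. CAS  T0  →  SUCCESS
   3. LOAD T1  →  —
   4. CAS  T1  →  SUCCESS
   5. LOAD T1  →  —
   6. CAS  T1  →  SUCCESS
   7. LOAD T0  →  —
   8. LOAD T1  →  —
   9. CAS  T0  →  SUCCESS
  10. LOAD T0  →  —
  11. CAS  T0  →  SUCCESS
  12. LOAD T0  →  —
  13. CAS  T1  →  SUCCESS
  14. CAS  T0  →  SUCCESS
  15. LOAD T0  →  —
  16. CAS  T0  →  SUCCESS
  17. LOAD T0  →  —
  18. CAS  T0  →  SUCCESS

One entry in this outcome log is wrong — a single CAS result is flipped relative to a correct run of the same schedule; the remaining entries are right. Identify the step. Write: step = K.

Correct run:
T0 LOAD — after: cnt=1, r=1 — load
T0 CAS — after: cnt=2, r=1 — ok
T1 LOAD — after: cnt=2, r=2 — load
T1 CAS — after: cnt=3, r=2 — ok
T1 LOAD — after: cnt=3, r=3 — load
T1 CAS — after: cnt=4, r=3 — ok
T0 LOAD — after: cnt=4, r=4 — load
T1 LOAD — after: cnt=4, r=4 — load
T0 CAS — after: cnt=5, r=4 — ok
T0 LOAD — after: cnt=5, r=5 — load
T0 CAS — after: cnt=6, r=5 — ok
T0 LOAD — after: cnt=6, r=6 — load
T1 CAS — after: cnt=6, r=4 — retry
T0 CAS — after: cnt=7, r=6 — ok
T0 LOAD — after: cnt=7, r=7 — load
T0 CAS — after: cnt=8, r=7 — ok
T0 LOAD — after: cnt=8, r=8 — load
T0 CAS — after: cnt=9, r=8 — ok
Flip is step 13.

step = 13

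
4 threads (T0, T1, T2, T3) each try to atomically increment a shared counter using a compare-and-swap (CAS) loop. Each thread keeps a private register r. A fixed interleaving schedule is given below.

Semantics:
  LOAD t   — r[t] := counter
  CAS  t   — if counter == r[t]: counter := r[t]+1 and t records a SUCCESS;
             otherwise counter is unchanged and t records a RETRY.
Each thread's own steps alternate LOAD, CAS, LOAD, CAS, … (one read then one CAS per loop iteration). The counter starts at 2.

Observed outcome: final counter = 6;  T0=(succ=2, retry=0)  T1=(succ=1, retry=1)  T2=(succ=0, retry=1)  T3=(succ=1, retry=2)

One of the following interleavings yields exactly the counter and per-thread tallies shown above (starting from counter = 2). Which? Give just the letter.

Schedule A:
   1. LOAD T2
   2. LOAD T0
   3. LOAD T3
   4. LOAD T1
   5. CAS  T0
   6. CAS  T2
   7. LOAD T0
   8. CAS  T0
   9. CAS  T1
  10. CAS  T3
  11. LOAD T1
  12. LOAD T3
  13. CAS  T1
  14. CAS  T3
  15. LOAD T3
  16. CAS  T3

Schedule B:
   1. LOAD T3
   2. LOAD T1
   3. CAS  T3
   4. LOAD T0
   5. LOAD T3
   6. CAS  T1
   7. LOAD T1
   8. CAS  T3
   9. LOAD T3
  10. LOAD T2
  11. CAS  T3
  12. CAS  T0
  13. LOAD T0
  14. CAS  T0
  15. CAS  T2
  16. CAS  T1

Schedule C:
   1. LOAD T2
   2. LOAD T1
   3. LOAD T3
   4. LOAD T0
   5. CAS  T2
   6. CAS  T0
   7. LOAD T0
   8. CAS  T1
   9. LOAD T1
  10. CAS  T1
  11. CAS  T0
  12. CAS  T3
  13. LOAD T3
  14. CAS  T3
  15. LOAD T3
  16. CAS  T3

Tracing schedule A:
1. LOAD T2 → mem=2 r[T2]=2 [LOAD]
2. LOAD T0 → mem=2 r[T0]=2 [LOAD]
3. LOAD T3 → mem=2 r[T3]=2 [LOAD]
4. LOAD T1 → mem=2 r[T1]=2 [LOAD]
5. CAS T0 → mem=3 r[T0]=2 [OK]
6. CAS T2 → mem=3 r[T2]=2 [RETRY]
7. LOAD T0 → mem=3 r[T0]=3 [LOAD]
8. CAS T0 → mem=4 r[T0]=3 [OK]
9. CAS T1 → mem=4 r[T1]=2 [RETRY]
10. CAS T3 → mem=4 r[T3]=2 [RETRY]
11. LOAD T1 → mem=4 r[T1]=4 [LOAD]
12. LOAD T3 → mem=4 r[T3]=4 [LOAD]
13. CAS T1 → mem=5 r[T1]=4 [OK]
14. CAS T3 → mem=5 r[T3]=4 [RETRY]
15. LOAD T3 → mem=5 r[T3]=5 [LOAD]
16. CAS T3 → mem=6 r[T3]=5 [OK]

A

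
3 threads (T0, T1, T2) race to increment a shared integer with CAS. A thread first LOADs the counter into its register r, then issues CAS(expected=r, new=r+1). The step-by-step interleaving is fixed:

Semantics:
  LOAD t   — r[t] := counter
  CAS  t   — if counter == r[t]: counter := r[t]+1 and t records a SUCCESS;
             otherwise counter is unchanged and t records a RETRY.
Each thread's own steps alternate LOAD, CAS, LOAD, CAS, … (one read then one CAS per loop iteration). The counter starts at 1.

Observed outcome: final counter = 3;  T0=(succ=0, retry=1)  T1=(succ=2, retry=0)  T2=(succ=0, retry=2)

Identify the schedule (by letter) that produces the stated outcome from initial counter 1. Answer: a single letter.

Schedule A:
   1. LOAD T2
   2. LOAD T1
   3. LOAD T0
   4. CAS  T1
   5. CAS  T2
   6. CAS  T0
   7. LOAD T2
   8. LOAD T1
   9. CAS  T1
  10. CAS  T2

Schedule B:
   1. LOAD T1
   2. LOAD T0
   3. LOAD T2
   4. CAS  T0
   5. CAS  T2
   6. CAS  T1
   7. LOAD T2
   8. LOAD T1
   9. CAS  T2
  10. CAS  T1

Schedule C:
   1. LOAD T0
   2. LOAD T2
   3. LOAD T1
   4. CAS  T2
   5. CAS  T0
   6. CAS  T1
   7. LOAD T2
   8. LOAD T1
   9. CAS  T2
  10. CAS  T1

A

Simulating candidate A:
#1 T2 reads 1
#2 T1 reads 1
#3 T0 reads 1
#4 T1 CAS(1→2) writes; counter now 2
#5 T2 CAS(1→2) fails; counter now 2
#6 T0 CAS(1→2) fails; counter now 2
#7 T2 reads 2
#8 T1 reads 2
#9 T1 CAS(2→3) writes; counter now 3
#10 T2 CAS(2→3) fails; counter now 3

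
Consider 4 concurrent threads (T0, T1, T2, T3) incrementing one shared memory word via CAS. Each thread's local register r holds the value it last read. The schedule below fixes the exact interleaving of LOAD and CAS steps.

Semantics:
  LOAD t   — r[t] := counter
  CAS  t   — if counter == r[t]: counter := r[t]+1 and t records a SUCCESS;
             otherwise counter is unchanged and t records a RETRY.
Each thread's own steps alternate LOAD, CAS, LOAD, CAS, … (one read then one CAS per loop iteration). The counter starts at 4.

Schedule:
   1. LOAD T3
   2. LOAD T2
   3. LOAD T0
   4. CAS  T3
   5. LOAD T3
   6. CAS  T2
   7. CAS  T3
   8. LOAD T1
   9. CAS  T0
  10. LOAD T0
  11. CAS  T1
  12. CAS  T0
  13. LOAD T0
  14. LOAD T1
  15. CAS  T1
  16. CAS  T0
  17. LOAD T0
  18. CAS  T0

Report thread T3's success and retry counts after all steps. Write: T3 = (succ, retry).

T3 = (2, 0)

   1) LOAD T3:  M=4  r_T3=4
   2) LOAD T2:  M=4  r_T2=4
   3) LOAD T0:  M=4  r_T0=4
   4) CAS  T3:  M=5  r_T3=4 ✓
   5) LOAD T3:  M=5  r_T3=5
   6) CAS  T2:  M=5  r_T2=4 ✗
   7) CAS  T3:  M=6  r_T3=5 ✓
   8) LOAD T1:  M=6  r_T1=6
   9) CAS  T0:  M=6  r_T0=4 ✗
  10) LOAD T0:  M=6  r_T0=6
  11) CAS  T1:  M=7  r_T1=6 ✓
  12) CAS  T0:  M=7  r_T0=6 ✗
  13) LOAD T0:  M=7  r_T0=7
  14) LOAD T1:  M=7  r_T1=7
  15) CAS  T1:  M=8  r_T1=7 ✓
  16) CAS  T0:  M=8  r_T0=7 ✗
  17) LOAD T0:  M=8  r_T0=8
  18) CAS  T0:  M=9  r_T0=8 ✓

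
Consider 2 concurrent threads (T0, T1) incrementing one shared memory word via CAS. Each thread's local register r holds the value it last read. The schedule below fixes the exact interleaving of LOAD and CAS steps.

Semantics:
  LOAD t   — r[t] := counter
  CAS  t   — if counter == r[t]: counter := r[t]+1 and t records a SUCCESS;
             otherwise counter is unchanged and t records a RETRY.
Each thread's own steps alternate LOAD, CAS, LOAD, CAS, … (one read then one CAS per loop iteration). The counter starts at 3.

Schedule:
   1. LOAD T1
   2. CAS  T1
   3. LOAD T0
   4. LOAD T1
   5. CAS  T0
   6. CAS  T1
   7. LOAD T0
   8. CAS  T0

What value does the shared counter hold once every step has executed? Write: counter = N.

T1 LOAD — after: cnt=3, r=3 — load
T1 CAS — after: cnt=4, r=3 — ok
T0 LOAD — after: cnt=4, r=4 — load
T1 LOAD — after: cnt=4, r=4 — load
T0 CAS — after: cnt=5, r=4 — ok
T1 CAS — after: cnt=5, r=4 — retry
T0 LOAD — after: cnt=5, r=5 — load
T0 CAS — after: cnt=6, r=5 — ok

counter = 6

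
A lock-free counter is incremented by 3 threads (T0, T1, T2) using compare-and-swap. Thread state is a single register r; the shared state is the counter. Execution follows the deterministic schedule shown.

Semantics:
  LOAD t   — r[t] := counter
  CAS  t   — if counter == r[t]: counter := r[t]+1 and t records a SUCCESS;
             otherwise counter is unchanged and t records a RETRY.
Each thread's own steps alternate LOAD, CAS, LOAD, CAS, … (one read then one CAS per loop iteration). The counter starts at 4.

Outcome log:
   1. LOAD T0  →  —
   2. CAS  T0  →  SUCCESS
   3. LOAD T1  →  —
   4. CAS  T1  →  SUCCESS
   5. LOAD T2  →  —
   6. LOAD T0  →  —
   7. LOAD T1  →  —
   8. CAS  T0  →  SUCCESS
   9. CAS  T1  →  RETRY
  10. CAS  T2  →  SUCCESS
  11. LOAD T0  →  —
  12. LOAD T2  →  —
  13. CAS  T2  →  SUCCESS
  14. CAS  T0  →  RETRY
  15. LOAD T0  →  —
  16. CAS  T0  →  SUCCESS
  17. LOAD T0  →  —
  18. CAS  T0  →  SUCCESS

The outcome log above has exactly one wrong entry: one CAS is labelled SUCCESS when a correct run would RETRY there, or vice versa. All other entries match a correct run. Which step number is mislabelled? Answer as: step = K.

step = 10

Correct run:
step 1: T0 LOAD ⇒ load; ctr=4 reg=4
step 2: T0 CAS ⇒ ok; ctr=5 reg=4
step 3: T1 LOAD ⇒ load; ctr=5 reg=5
step 4: T1 CAS ⇒ ok; ctr=6 reg=5
step 5: T2 LOAD ⇒ load; ctr=6 reg=6
step 6: T0 LOAD ⇒ load; ctr=6 reg=6
step 7: T1 LOAD ⇒ load; ctr=6 reg=6
step 8: T0 CAS ⇒ ok; ctr=7 reg=6
step 9: T1 CAS ⇒ retry; ctr=7 reg=6
step 10: T2 CAS ⇒ retry; ctr=7 reg=6
step 11: T0 LOAD ⇒ load; ctr=7 reg=7
step 12: T2 LOAD ⇒ load; ctr=7 reg=7
step 13: T2 CAS ⇒ ok; ctr=8 reg=7
step 14: T0 CAS ⇒ retry; ctr=8 reg=7
step 15: T0 LOAD ⇒ load; ctr=8 reg=8
step 16: T0 CAS ⇒ ok; ctr=9 reg=8
step 17: T0 LOAD ⇒ load; ctr=9 reg=9
step 18: T0 CAS ⇒ ok; ctr=10 reg=9
Log disagrees first at step 10.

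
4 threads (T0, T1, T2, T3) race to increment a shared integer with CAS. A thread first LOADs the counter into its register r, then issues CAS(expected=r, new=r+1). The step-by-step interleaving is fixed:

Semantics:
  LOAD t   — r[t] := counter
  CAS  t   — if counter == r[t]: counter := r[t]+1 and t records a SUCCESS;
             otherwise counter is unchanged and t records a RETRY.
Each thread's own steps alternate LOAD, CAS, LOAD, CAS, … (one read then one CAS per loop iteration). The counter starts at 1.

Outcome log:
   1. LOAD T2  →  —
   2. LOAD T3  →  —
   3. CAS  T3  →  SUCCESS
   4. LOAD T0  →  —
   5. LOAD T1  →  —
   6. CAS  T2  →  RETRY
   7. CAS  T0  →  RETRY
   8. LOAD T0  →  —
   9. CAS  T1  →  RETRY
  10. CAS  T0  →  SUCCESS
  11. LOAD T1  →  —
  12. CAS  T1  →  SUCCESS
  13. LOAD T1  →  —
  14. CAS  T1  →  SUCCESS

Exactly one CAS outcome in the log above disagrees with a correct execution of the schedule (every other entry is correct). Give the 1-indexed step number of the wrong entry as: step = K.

step = 7

Correct run:
   1) LOAD T2:  M=1  r_T2=1
   2) LOAD T3:  M=1  r_T3=1
   3) CAS  T3:  M=2  r_T3=1 ✓
   4) LOAD T0:  M=2  r_T0=2
   5) LOAD T1:  M=2  r_T1=2
   6) CAS  T2:  M=2  r_T2=1 ✗
   7) CAS  T0:  M=3  r_T0=2 ✓
   8) LOAD T0:  M=3  r_T0=3
   9) CAS  T1:  M=3  r_T1=2 ✗
  10) CAS  T0:  M=4  r_T0=3 ✓
  11) LOAD T1:  M=4  r_T1=4
  12) CAS  T1:  M=5  r_T1=4 ✓
  13) LOAD T1:  M=5  r_T1=5
  14) CAS  T1:  M=6  r_T1=5 ✓
Mismatch at 7.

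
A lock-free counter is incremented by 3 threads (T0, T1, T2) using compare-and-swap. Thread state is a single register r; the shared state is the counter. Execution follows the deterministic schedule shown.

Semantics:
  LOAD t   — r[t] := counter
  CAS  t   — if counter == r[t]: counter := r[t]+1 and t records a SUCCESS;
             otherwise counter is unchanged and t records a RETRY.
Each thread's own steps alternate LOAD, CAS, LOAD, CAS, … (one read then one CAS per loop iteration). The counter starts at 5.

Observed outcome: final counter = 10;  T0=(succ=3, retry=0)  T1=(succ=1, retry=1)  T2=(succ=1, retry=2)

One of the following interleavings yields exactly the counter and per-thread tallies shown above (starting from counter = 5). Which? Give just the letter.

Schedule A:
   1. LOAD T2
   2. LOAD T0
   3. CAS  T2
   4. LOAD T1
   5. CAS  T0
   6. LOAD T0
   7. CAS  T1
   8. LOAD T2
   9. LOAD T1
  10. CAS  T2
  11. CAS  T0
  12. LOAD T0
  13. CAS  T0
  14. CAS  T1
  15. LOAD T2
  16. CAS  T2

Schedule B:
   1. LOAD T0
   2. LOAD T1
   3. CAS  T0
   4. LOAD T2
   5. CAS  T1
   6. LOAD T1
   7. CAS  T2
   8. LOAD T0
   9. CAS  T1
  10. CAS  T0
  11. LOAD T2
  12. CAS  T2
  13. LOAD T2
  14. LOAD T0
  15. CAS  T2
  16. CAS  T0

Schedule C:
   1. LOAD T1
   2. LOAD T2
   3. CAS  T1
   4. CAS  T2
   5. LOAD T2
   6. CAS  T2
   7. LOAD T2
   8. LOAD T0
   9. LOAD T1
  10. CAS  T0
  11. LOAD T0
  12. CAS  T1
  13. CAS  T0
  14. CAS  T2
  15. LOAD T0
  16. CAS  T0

Run C:
T1 LOAD — after: cnt=5, r=5 — load
T2 LOAD — after: cnt=5, r=5 — load
T1 CAS — after: cnt=6, r=5 — ok
T2 CAS — after: cnt=6, r=5 — retry
T2 LOAD — after: cnt=6, r=6 — load
T2 CAS — after: cnt=7, r=6 — ok
T2 LOAD — after: cnt=7, r=7 — load
T0 LOAD — after: cnt=7, r=7 — load
T1 LOAD — after: cnt=7, r=7 — load
T0 CAS — after: cnt=8, r=7 — ok
T0 LOAD — after: cnt=8, r=8 — load
T1 CAS — after: cnt=8, r=7 — retry
T0 CAS — after: cnt=9, r=8 — ok
T2 CAS — after: cnt=9, r=7 — retry
T0 LOAD — after: cnt=9, r=9 — load
T0 CAS — after: cnt=10, r=9 — ok

C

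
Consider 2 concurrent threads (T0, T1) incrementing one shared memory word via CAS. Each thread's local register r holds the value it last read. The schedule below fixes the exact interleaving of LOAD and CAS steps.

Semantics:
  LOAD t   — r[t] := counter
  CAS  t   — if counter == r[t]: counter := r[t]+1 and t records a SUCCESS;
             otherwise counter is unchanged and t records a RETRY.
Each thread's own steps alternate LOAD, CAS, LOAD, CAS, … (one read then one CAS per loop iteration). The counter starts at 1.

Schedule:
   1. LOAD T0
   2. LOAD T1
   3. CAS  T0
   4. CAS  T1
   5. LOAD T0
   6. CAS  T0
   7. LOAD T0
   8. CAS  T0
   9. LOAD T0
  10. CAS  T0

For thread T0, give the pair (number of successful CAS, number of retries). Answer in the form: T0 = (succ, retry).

step 1: T0 LOAD ⇒ load; ctr=1 reg=1
step 2: T1 LOAD ⇒ load; ctr=1 reg=1
step 3: T0 CAS ⇒ ok; ctr=2 reg=1
step 4: T1 CAS ⇒ retry; ctr=2 reg=1
step 5: T0 LOAD ⇒ load; ctr=2 reg=2
step 6: T0 CAS ⇒ ok; ctr=3 reg=2
step 7: T0 LOAD ⇒ load; ctr=3 reg=3
step 8: T0 CAS ⇒ ok; ctr=4 reg=3
step 9: T0 LOAD ⇒ load; ctr=4 reg=4
step 10: T0 CAS ⇒ ok; ctr=5 reg=4

T0 = (4, 0)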